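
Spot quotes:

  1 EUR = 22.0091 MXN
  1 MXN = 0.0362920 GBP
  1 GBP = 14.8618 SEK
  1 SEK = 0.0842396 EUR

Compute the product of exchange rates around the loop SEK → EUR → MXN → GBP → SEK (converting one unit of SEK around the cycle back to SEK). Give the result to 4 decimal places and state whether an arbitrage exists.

1.0000 (no arbitrage)

Around SEK → EUR → MXN → GBP → SEK: 1 × 0.0842396 × 22.0091 × 0.0362920 × 14.8618 = 1.000002
Product ≈ 1 (deviation 0.000%, within rounding noise).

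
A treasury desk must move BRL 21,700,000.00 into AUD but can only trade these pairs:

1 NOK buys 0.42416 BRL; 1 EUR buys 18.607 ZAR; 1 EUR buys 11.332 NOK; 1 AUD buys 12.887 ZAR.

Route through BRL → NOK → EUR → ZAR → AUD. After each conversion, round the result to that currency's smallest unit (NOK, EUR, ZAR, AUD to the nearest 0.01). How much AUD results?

BRL 21,700,000.00 ÷ 0.42416 = NOK 51,159,939.65
NOK 51,159,939.65 ÷ 11.332 = EUR 4,514,643.46
EUR 4,514,643.46 × 18.607 = ZAR 84,003,970.86
ZAR 84,003,970.86 ÷ 12.887 = AUD 6,518,504.76

AUD 6,518,504.76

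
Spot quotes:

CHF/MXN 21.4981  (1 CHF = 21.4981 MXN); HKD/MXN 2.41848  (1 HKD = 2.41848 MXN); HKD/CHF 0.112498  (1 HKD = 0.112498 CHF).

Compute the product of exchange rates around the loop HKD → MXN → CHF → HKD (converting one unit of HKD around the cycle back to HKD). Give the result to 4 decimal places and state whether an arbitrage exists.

1.0000 (no arbitrage)

Around HKD → MXN → CHF → HKD: 1 × 2.41848 ÷ 21.4981 ÷ 0.112498 = 0.999995
Product ≈ 1 (deviation 0.001%, within rounding noise).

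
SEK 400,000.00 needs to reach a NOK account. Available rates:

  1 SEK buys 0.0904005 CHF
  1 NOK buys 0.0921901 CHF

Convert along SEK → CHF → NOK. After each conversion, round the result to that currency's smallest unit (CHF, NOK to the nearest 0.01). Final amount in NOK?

SEK 400,000.00 × 0.0904005 = CHF 36,160.20
CHF 36,160.20 ÷ 0.0921901 = NOK 392,235.17

NOK 392,235.17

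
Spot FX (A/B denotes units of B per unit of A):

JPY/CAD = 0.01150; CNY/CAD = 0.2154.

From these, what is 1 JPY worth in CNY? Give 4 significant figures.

JPY/CNY = 0.05339

1 JPY × 0.01150 = 0.0115 CAD
0.0115 CAD ÷ 0.2154 = 0.053389 CNY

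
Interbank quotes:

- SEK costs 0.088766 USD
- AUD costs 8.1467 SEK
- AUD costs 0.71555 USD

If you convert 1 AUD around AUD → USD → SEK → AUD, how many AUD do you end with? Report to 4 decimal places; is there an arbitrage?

0.9895 (arbitrage exists)

Around AUD → USD → SEK → AUD: 1 × 0.71555 ÷ 0.088766 ÷ 8.1467 = 0.989490
Product < 1; profitable direction is AUD → SEK → USD → AUD.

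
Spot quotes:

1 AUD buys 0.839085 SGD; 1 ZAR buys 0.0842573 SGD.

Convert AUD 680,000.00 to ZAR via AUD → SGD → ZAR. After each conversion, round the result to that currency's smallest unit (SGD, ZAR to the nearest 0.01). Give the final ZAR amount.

ZAR 6,771,850.04

AUD 680,000.00 × 0.839085 = SGD 570,577.80
SGD 570,577.80 ÷ 0.0842573 = ZAR 6,771,850.04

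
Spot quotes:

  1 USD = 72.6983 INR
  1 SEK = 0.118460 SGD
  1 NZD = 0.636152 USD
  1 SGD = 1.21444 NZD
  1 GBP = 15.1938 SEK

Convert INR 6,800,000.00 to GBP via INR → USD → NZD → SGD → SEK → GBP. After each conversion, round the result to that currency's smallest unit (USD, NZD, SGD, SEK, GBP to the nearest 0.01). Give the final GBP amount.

INR 6,800,000.00 ÷ 72.6983 = USD 93,537.26
USD 93,537.26 ÷ 0.636152 = NZD 147,036.02
NZD 147,036.02 ÷ 1.21444 = SGD 121,073.10
SGD 121,073.10 ÷ 0.118460 = SEK 1,022,058.92
SEK 1,022,058.92 ÷ 15.1938 = GBP 67,268.16

GBP 67,268.16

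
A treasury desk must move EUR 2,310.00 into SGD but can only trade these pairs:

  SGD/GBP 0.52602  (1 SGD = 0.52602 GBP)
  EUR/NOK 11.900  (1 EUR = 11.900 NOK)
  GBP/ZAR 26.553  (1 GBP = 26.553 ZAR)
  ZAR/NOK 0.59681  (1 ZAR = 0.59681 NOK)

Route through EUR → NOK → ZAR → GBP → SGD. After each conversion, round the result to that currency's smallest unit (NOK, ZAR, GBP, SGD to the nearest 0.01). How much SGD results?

SGD 3,297.67

EUR 2,310.00 × 11.900 = NOK 27,489.00
NOK 27,489.00 ÷ 0.59681 = ZAR 46,059.89
ZAR 46,059.89 ÷ 26.553 = GBP 1,734.64
GBP 1,734.64 ÷ 0.52602 = SGD 3,297.67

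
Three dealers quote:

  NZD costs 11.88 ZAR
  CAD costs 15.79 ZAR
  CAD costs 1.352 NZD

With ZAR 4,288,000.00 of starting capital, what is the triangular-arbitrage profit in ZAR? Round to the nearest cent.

Profit: ZAR 73,800.31

Profitable loop is ZAR → CAD → NZD → ZAR:
ZAR 4,288,000.00 ÷ 15.79 = CAD 271,564.28
CAD 271,564.28 × 1.352 = NZD 367,154.91
NZD 367,154.91 × 11.88 = ZAR 4,361,800.31
Profit = ZAR 4,361,800.31 − ZAR 4,288,000.00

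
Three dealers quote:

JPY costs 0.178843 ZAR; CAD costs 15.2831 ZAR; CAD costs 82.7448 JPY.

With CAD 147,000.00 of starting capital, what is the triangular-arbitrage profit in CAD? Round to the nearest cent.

Profit: CAD 4,815.51

Profitable loop is CAD → ZAR → JPY → CAD:
CAD 147,000.00 × 15.2831 = ZAR 2,246,615.70
ZAR 2,246,615.70 ÷ 0.178843 = JPY 12,561,944
JPY 12,561,944 ÷ 82.7448 = CAD 151,815.51
Profit = CAD 151,815.51 − CAD 147,000.00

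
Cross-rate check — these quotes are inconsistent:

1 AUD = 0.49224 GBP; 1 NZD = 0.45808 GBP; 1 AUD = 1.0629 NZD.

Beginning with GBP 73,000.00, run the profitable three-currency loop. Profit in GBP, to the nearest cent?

Profit: GBP 801.64

Profitable loop is GBP → NZD → AUD → GBP:
GBP 73,000.00 ÷ 0.45808 = NZD 159,360.81
NZD 159,360.81 ÷ 1.0629 = AUD 149,930.20
AUD 149,930.20 × 0.49224 = GBP 73,801.64
Profit = GBP 73,801.64 − GBP 73,000.00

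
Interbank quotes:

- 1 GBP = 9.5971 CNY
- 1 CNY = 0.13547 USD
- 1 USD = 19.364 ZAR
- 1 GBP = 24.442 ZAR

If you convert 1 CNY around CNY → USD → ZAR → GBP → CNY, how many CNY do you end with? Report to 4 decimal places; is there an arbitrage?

Around CNY → USD → ZAR → GBP → CNY: 1 × 0.13547 × 19.364 ÷ 24.442 × 9.5971 = 1.030010
Product > 1; profitable direction is CNY → USD → ZAR → GBP → CNY.

1.0300 (arbitrage exists)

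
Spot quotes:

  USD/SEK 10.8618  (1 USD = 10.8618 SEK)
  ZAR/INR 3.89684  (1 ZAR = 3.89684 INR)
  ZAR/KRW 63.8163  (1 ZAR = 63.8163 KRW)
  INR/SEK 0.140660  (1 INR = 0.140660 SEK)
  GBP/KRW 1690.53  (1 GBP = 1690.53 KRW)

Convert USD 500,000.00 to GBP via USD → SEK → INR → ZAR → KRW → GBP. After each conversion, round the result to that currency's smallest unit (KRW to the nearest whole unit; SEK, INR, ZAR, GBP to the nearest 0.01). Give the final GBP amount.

GBP 374,022.18

USD 500,000.00 × 10.8618 = SEK 5,430,900.00
SEK 5,430,900.00 ÷ 0.140660 = INR 38,610,123.70
INR 38,610,123.70 ÷ 3.89684 = ZAR 9,908,059.79
ZAR 9,908,059.79 × 63.8163 = KRW 632,295,716
KRW 632,295,716 ÷ 1690.53 = GBP 374,022.18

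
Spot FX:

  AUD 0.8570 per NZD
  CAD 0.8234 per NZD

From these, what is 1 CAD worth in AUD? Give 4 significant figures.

CAD/AUD = 1.041

1 CAD ÷ 0.8234 = 1.21448 NZD
1.21448 NZD × 0.8570 = 1.04081 AUD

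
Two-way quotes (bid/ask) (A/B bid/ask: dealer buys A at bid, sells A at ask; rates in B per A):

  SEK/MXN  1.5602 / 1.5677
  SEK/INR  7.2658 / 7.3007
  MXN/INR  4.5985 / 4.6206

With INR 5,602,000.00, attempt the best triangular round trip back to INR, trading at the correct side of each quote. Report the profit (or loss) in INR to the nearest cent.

Best loop INR → MXN → SEK → INR:
INR 5,602,000.00 ÷ 4.6206 (buy MXN at ask) = MXN 1,212,396.66
MXN 1,212,396.66 ÷ 1.5677 (buy SEK at ask) = SEK 773,360.12
SEK 773,360.12 × 7.2658 (sell SEK at bid) = INR 5,619,079.95

Net profit: INR 17,079.95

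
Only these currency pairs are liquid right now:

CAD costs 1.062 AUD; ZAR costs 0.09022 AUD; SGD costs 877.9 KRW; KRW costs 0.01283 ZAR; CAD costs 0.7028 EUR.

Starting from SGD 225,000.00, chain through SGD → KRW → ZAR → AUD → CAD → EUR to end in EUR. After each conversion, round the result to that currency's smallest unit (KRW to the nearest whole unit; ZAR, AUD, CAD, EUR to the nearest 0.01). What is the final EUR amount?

SGD 225,000.00 × 877.9 = KRW 197,527,500
KRW 197,527,500 × 0.01283 = ZAR 2,534,277.82
ZAR 2,534,277.82 × 0.09022 = AUD 228,642.54
AUD 228,642.54 ÷ 1.062 = CAD 215,294.29
CAD 215,294.29 × 0.7028 = EUR 151,308.83

EUR 151,308.83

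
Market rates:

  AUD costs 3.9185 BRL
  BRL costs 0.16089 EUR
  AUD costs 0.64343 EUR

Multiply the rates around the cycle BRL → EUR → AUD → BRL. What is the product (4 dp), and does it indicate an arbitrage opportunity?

0.9798 (arbitrage exists)

Around BRL → EUR → AUD → BRL: 1 × 0.16089 ÷ 0.64343 × 3.9185 = 0.979823
Product < 1; profitable direction is BRL → AUD → EUR → BRL.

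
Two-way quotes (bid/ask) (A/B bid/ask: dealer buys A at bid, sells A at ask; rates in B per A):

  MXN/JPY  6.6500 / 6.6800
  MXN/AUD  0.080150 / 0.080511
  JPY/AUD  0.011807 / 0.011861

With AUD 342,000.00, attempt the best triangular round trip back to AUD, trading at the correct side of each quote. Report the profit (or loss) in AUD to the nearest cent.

Net profit: AUD 3,964.76

Best loop AUD → JPY → MXN → AUD:
AUD 342,000.00 ÷ 0.011861 (buy JPY at ask) = JPY 28,833,994
JPY 28,833,994 ÷ 6.6800 (buy MXN at ask) = MXN 4,316,466.13
MXN 4,316,466.13 × 0.080150 (sell MXN at bid) = AUD 345,964.76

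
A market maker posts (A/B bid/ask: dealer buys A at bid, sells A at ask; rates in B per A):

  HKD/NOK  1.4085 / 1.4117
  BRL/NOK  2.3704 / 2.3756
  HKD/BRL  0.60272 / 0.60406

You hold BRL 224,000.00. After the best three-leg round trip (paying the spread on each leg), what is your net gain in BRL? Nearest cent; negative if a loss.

Best loop BRL → NOK → HKD → BRL:
BRL 224,000.00 × 2.3704 (sell BRL at bid) = NOK 530,969.60
NOK 530,969.60 ÷ 1.4117 (buy HKD at ask) = HKD 376,120.71
HKD 376,120.71 × 0.60272 (sell HKD at bid) = BRL 226,695.47

Net profit: BRL 2,695.47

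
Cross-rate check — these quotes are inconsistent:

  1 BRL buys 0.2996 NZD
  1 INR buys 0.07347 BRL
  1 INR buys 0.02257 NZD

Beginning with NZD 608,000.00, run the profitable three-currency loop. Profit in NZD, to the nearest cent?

Profitable loop is NZD → BRL → INR → NZD:
NZD 608,000.00 ÷ 0.2996 = BRL 2,029,372.50
BRL 2,029,372.50 ÷ 0.07347 = INR 27,621,784.36
INR 27,621,784.36 × 0.02257 = NZD 623,423.67
Profit = NZD 623,423.67 − NZD 608,000.00

Profit: NZD 15,423.67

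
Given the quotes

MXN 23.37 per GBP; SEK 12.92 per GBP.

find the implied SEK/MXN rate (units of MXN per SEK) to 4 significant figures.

SEK/MXN = 1.809

1 SEK ÷ 12.92 = 0.0773994 GBP
0.0773994 GBP × 23.37 = 1.80882 MXN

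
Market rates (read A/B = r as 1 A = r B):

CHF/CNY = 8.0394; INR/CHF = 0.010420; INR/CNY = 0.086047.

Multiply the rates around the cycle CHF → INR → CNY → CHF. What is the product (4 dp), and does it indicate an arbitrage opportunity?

Around CHF → INR → CNY → CHF: 1 ÷ 0.010420 × 0.086047 ÷ 8.0394 = 1.027175
Product > 1; profitable direction is CHF → INR → CNY → CHF.

1.0272 (arbitrage exists)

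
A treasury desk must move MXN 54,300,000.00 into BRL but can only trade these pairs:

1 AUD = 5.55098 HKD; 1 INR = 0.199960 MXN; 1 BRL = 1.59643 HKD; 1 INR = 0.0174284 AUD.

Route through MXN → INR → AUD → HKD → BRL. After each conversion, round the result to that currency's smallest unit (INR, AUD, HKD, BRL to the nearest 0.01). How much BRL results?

MXN 54,300,000.00 ÷ 0.199960 = INR 271,554,310.86
INR 271,554,310.86 × 0.0174284 = AUD 4,732,757.15
AUD 4,732,757.15 × 5.55098 = HKD 26,271,440.28
HKD 26,271,440.28 ÷ 1.59643 = BRL 16,456,368.45

BRL 16,456,368.45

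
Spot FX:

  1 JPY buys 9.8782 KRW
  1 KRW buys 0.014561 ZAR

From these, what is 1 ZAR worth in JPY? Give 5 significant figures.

1 ZAR ÷ 0.014561 = 68.6766 KRW
68.6766 KRW ÷ 9.8782 = 6.95234 JPY

ZAR/JPY = 6.9523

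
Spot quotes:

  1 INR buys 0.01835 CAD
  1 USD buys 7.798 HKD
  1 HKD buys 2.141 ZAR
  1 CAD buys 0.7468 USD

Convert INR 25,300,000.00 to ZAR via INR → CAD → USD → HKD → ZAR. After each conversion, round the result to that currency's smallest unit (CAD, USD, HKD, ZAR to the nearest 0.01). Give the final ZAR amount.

ZAR 5,788,430.08

INR 25,300,000.00 × 0.01835 = CAD 464,255.00
CAD 464,255.00 × 0.7468 = USD 346,705.63
USD 346,705.63 × 7.798 = HKD 2,703,610.50
HKD 2,703,610.50 × 2.141 = ZAR 5,788,430.08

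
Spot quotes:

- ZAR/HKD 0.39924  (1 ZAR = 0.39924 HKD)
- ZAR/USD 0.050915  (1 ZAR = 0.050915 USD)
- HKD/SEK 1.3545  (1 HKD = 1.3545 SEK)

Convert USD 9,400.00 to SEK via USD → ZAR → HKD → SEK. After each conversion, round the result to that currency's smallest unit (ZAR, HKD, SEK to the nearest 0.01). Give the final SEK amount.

SEK 99,837.84

USD 9,400.00 ÷ 0.050915 = ZAR 184,621.43
ZAR 184,621.43 × 0.39924 = HKD 73,708.26
HKD 73,708.26 × 1.3545 = SEK 99,837.84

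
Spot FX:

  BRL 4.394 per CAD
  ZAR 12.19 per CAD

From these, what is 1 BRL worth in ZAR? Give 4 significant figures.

1 BRL ÷ 4.394 = 0.227583 CAD
0.227583 CAD × 12.19 = 2.77424 ZAR

BRL/ZAR = 2.774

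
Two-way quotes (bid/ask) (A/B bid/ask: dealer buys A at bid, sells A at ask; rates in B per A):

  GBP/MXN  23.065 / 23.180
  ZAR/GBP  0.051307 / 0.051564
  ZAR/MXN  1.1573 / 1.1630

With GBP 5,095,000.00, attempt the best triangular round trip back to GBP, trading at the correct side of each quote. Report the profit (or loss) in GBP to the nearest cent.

Net profit: GBP 89,352.87

Best loop GBP → MXN → ZAR → GBP:
GBP 5,095,000.00 × 23.065 (sell GBP at bid) = MXN 117,516,175.00
MXN 117,516,175.00 ÷ 1.1630 (buy ZAR at ask) = ZAR 101,045,722.27
ZAR 101,045,722.27 × 0.051307 (sell ZAR at bid) = GBP 5,184,352.87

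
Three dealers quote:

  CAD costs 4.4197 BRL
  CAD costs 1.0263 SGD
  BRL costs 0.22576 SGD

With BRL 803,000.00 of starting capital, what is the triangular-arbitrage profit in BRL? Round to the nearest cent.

Profit: BRL 22,943.02

Profitable loop is BRL → CAD → SGD → BRL:
BRL 803,000.00 ÷ 4.4197 = CAD 181,686.54
CAD 181,686.54 × 1.0263 = SGD 186,464.90
SGD 186,464.90 ÷ 0.22576 = BRL 825,943.02
Profit = BRL 825,943.02 − BRL 803,000.00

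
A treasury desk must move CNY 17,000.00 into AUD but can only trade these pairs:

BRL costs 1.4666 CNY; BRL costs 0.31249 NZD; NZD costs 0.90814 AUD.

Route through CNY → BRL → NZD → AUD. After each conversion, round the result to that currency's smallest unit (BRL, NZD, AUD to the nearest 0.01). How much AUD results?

CNY 17,000.00 ÷ 1.4666 = BRL 11,591.44
BRL 11,591.44 × 0.31249 = NZD 3,622.21
NZD 3,622.21 × 0.90814 = AUD 3,289.47

AUD 3,289.47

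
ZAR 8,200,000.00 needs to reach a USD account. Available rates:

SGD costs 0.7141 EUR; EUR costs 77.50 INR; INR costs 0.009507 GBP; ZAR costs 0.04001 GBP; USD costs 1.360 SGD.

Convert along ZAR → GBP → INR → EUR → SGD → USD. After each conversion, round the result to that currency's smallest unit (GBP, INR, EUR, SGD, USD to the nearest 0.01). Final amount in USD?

USD 458,499.92

ZAR 8,200,000.00 × 0.04001 = GBP 328,082.00
GBP 328,082.00 ÷ 0.009507 = INR 34,509,519.30
INR 34,509,519.30 ÷ 77.50 = EUR 445,284.12
EUR 445,284.12 ÷ 0.7141 = SGD 623,559.89
SGD 623,559.89 ÷ 1.360 = USD 458,499.92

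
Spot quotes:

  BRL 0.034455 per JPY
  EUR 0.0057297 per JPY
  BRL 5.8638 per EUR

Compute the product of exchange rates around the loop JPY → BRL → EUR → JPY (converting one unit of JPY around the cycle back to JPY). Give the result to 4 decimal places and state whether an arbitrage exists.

Around JPY → BRL → EUR → JPY: 1 × 0.034455 ÷ 5.8638 ÷ 0.0057297 = 1.025513
Product > 1; profitable direction is JPY → BRL → EUR → JPY.

1.0255 (arbitrage exists)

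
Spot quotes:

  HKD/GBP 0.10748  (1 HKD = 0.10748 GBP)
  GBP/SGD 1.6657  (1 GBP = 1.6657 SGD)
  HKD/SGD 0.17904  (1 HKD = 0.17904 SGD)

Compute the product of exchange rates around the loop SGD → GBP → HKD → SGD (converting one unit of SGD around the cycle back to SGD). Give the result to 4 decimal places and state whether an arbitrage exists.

Around SGD → GBP → HKD → SGD: 1 ÷ 1.6657 ÷ 0.10748 × 0.17904 = 1.000059
Product ≈ 1 (deviation 0.006%, within rounding noise).

1.0001 (no arbitrage)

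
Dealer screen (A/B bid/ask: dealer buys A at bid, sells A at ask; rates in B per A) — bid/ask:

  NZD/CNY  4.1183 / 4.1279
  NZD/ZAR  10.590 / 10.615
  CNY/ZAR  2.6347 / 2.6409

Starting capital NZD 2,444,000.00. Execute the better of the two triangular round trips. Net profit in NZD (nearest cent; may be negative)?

Net profit: NZD 54,218.12

Best loop NZD → CNY → ZAR → NZD:
NZD 2,444,000.00 × 4.1183 (sell NZD at bid) = CNY 10,065,125.20
CNY 10,065,125.20 × 2.6347 (sell CNY at bid) = ZAR 26,518,585.36
ZAR 26,518,585.36 ÷ 10.615 (buy NZD at ask) = NZD 2,498,218.12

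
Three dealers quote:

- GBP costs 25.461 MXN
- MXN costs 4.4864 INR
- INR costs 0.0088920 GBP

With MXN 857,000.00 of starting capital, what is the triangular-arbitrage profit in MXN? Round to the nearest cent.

Profitable loop is MXN → INR → GBP → MXN:
MXN 857,000.00 × 4.4864 = INR 3,844,844.80
INR 3,844,844.80 × 0.0088920 = GBP 34,188.36
GBP 34,188.36 × 25.461 = MXN 870,469.83
Profit = MXN 870,469.83 − MXN 857,000.00

Profit: MXN 13,469.83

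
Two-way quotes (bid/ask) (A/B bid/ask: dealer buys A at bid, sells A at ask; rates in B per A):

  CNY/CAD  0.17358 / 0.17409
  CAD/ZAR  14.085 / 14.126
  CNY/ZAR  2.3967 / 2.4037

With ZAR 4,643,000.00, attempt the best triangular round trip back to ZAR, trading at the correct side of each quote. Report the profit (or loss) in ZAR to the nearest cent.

Net profit: ZAR 79,532.50

Best loop ZAR → CNY → CAD → ZAR:
ZAR 4,643,000.00 ÷ 2.4037 (buy CNY at ask) = CNY 1,931,605.44
CNY 1,931,605.44 × 0.17358 (sell CNY at bid) = CAD 335,288.07
CAD 335,288.07 × 14.085 (sell CAD at bid) = ZAR 4,722,532.50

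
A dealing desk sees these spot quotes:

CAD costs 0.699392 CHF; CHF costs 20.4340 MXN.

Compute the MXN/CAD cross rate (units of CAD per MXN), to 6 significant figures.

1 MXN ÷ 20.4340 = 0.048938 CHF
0.048938 CHF ÷ 0.699392 = 0.0699723 CAD

MXN/CAD = 0.0699723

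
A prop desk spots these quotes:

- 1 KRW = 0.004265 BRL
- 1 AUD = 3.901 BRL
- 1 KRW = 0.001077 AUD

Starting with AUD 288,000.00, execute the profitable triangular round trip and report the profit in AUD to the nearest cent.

Profitable loop is AUD → KRW → BRL → AUD:
AUD 288,000.00 ÷ 0.001077 = KRW 267,409,471
KRW 267,409,471 × 0.004265 = BRL 1,140,501.39
BRL 1,140,501.39 ÷ 3.901 = AUD 292,361.29
Profit = AUD 292,361.29 − AUD 288,000.00

Profit: AUD 4,361.29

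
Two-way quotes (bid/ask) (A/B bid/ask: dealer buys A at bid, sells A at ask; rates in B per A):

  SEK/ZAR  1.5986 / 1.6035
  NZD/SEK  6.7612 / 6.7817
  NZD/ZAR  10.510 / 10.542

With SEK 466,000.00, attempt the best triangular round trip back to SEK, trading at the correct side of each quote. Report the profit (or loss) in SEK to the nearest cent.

Net profit: SEK 11,778.38

Best loop SEK → ZAR → NZD → SEK:
SEK 466,000.00 × 1.5986 (sell SEK at bid) = ZAR 744,947.60
ZAR 744,947.60 ÷ 10.542 (buy NZD at ask) = NZD 70,664.73
NZD 70,664.73 × 6.7612 (sell NZD at bid) = SEK 477,778.38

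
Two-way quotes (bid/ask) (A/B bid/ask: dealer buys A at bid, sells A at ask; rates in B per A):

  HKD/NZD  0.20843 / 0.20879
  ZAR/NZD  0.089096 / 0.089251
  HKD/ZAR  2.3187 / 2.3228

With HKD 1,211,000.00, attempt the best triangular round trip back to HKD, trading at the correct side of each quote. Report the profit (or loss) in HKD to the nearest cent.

Best loop HKD → NZD → ZAR → HKD:
HKD 1,211,000.00 × 0.20843 (sell HKD at bid) = NZD 252,408.73
NZD 252,408.73 ÷ 0.089251 (buy ZAR at ask) = ZAR 2,828,077.33
ZAR 2,828,077.33 ÷ 2.3228 (buy HKD at ask) = HKD 1,217,529.42

Net profit: HKD 6,529.42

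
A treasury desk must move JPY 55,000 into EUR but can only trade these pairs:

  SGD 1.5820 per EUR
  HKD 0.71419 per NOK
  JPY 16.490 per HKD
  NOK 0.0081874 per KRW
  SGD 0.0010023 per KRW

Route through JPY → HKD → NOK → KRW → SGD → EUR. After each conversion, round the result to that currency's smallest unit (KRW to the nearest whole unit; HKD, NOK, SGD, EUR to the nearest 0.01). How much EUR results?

JPY 55,000 ÷ 16.490 = HKD 3,335.35
HKD 3,335.35 ÷ 0.71419 = NOK 4,670.12
NOK 4,670.12 ÷ 0.0081874 = KRW 570,403
KRW 570,403 × 0.0010023 = SGD 571.71
SGD 571.71 ÷ 1.5820 = EUR 361.38

EUR 361.38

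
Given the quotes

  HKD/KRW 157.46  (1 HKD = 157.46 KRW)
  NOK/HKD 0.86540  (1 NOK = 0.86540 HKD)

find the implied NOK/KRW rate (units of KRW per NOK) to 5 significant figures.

NOK/KRW = 136.27

1 NOK × 0.86540 = 0.8654 HKD
0.8654 HKD × 157.46 = 136.266 KRW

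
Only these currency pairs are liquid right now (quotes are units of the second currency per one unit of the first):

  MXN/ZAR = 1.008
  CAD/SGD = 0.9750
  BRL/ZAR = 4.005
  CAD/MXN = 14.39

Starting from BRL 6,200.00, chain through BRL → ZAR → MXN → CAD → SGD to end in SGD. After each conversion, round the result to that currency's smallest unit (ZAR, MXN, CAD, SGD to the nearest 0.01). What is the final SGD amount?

SGD 1,669.08

BRL 6,200.00 × 4.005 = ZAR 24,831.00
ZAR 24,831.00 ÷ 1.008 = MXN 24,633.93
MXN 24,633.93 ÷ 14.39 = CAD 1,711.88
CAD 1,711.88 × 0.9750 = SGD 1,669.08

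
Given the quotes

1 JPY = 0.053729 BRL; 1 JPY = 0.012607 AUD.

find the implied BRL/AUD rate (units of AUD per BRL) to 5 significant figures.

1 BRL ÷ 0.053729 = 18.6119 JPY
18.6119 JPY × 0.012607 = 0.234641 AUD

BRL/AUD = 0.23464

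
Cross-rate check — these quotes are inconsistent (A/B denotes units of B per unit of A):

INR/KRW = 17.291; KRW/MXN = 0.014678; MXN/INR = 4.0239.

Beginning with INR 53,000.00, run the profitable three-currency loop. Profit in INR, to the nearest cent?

Profit: INR 1,126.51

Profitable loop is INR → KRW → MXN → INR:
INR 53,000.00 × 17.291 = KRW 916,423
KRW 916,423 × 0.014678 = MXN 13,451.26
MXN 13,451.26 × 4.0239 = INR 54,126.51
Profit = INR 54,126.51 − INR 53,000.00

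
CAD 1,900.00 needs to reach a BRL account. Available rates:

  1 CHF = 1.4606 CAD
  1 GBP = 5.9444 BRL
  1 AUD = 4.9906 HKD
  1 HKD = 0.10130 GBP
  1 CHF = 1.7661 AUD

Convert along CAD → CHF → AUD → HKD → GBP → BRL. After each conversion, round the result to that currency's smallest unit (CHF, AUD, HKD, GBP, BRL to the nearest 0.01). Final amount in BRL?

CAD 1,900.00 ÷ 1.4606 = CHF 1,300.84
CHF 1,300.84 × 1.7661 = AUD 2,297.41
AUD 2,297.41 × 4.9906 = HKD 11,465.45
HKD 11,465.45 × 0.10130 = GBP 1,161.45
GBP 1,161.45 × 5.9444 = BRL 6,904.12

BRL 6,904.12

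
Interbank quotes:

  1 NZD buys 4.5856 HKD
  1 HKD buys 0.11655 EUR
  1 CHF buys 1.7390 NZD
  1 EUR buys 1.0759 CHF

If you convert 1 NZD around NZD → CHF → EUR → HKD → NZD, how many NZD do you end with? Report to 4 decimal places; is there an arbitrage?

1.0000 (no arbitrage)

Around NZD → CHF → EUR → HKD → NZD: 1 ÷ 1.7390 ÷ 1.0759 ÷ 0.11655 ÷ 4.5856 = 1.000046
Product ≈ 1 (deviation 0.005%, within rounding noise).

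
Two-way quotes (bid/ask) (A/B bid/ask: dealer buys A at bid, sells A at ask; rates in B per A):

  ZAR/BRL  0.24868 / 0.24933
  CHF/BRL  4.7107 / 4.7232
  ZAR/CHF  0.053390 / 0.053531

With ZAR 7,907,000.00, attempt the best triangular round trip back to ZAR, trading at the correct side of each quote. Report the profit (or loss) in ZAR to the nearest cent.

Net profit: ZAR 68,952.70

Best loop ZAR → CHF → BRL → ZAR:
ZAR 7,907,000.00 × 0.053390 (sell ZAR at bid) = CHF 422,154.73
CHF 422,154.73 × 4.7107 (sell CHF at bid) = BRL 1,988,644.29
BRL 1,988,644.29 ÷ 0.24933 (buy ZAR at ask) = ZAR 7,975,952.70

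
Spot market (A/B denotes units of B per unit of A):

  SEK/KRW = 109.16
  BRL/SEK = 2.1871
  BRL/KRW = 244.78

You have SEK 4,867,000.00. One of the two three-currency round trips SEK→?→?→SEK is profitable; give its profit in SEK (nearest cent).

Profit: SEK 123,052.43

Profitable loop is SEK → BRL → KRW → SEK:
SEK 4,867,000.00 ÷ 2.1871 = BRL 2,225,321.20
BRL 2,225,321.20 × 244.78 = KRW 544,714,124
KRW 544,714,124 ÷ 109.16 = SEK 4,990,052.43
Profit = SEK 4,990,052.43 − SEK 4,867,000.00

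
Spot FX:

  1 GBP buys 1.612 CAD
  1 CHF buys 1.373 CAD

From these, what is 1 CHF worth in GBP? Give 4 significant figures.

1 CHF × 1.373 = 1.373 CAD
1.373 CAD ÷ 1.612 = 0.851737 GBP

CHF/GBP = 0.8517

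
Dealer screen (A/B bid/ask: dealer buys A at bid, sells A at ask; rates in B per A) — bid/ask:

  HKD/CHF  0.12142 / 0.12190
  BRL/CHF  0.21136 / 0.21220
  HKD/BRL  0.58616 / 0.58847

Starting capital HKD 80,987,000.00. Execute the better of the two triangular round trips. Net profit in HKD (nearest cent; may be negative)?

Net profit: HKD 1,322,617.76

Best loop HKD → BRL → CHF → HKD:
HKD 80,987,000.00 × 0.58616 (sell HKD at bid) = BRL 47,471,339.92
BRL 47,471,339.92 × 0.21136 (sell BRL at bid) = CHF 10,033,542.41
CHF 10,033,542.41 ÷ 0.12190 (buy HKD at ask) = HKD 82,309,617.76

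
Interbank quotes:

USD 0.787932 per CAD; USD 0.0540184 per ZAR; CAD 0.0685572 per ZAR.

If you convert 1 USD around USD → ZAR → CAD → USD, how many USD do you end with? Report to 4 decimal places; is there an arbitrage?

Around USD → ZAR → CAD → USD: 1 ÷ 0.0540184 × 0.0685572 × 0.787932 = 1.000000
Product ≈ 1 (deviation 0.000%, within rounding noise).

1.0000 (no arbitrage)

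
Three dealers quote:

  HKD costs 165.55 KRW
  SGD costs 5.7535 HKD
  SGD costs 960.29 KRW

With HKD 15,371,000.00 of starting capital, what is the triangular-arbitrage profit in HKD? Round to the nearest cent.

Profitable loop is HKD → SGD → KRW → HKD:
HKD 15,371,000.00 ÷ 5.7535 = SGD 2,671,591.21
SGD 2,671,591.21 × 960.29 = KRW 2,565,502,319
KRW 2,565,502,319 ÷ 165.55 = HKD 15,496,842.76
Profit = HKD 15,496,842.76 − HKD 15,371,000.00

Profit: HKD 125,842.76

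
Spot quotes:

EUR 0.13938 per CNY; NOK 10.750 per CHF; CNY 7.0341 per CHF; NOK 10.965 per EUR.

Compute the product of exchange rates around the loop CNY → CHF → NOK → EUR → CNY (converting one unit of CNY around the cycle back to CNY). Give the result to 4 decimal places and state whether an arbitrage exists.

1.0000 (no arbitrage)

Around CNY → CHF → NOK → EUR → CNY: 1 ÷ 7.0341 × 10.750 ÷ 10.965 ÷ 0.13938 = 0.999979
Product ≈ 1 (deviation 0.002%, within rounding noise).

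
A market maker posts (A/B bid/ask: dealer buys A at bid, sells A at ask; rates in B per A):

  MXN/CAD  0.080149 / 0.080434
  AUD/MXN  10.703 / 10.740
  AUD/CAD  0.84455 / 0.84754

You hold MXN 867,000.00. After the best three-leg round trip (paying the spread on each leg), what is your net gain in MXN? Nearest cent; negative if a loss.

Best loop MXN → CAD → AUD → MXN:
MXN 867,000.00 × 0.080149 (sell MXN at bid) = CAD 69,489.18
CAD 69,489.18 ÷ 0.84754 (buy AUD at ask) = AUD 81,989.27
AUD 81,989.27 × 10.703 (sell AUD at bid) = MXN 877,531.12

Net profit: MXN 10,531.12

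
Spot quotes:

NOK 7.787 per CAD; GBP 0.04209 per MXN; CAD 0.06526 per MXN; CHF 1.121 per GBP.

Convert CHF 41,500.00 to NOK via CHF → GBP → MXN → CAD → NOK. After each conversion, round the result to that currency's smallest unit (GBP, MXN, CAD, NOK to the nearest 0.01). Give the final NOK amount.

CHF 41,500.00 ÷ 1.121 = GBP 37,020.52
GBP 37,020.52 ÷ 0.04209 = MXN 879,556.19
MXN 879,556.19 × 0.06526 = CAD 57,399.84
CAD 57,399.84 × 7.787 = NOK 446,972.55

NOK 446,972.55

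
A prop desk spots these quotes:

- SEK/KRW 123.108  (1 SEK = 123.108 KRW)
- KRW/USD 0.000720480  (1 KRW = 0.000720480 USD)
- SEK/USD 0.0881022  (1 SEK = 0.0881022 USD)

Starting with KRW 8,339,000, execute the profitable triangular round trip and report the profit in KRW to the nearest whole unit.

Profit: KRW 56,285

Profitable loop is KRW → USD → SEK → KRW:
KRW 8,339,000 × 0.000720480 = USD 6,008.08
USD 6,008.08 ÷ 0.0881022 = SEK 68,194.47
SEK 68,194.47 × 123.108 = KRW 8,395,285
Profit = KRW 8,395,285 − KRW 8,339,000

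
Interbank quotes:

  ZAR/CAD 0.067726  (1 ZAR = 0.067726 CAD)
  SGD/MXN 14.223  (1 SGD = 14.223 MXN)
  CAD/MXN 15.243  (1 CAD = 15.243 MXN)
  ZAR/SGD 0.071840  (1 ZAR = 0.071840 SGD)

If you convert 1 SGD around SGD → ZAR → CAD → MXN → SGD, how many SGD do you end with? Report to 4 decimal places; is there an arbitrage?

1.0103 (arbitrage exists)

Around SGD → ZAR → CAD → MXN → SGD: 1 ÷ 0.071840 × 0.067726 × 15.243 ÷ 14.223 = 1.010342
Product > 1; profitable direction is SGD → ZAR → CAD → MXN → SGD.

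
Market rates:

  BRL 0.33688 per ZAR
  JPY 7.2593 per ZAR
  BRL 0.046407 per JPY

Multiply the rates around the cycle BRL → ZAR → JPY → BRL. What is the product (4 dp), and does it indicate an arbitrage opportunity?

1.0000 (no arbitrage)

Around BRL → ZAR → JPY → BRL: 1 ÷ 0.33688 × 7.2593 × 0.046407 = 1.000007
Product ≈ 1 (deviation 0.001%, within rounding noise).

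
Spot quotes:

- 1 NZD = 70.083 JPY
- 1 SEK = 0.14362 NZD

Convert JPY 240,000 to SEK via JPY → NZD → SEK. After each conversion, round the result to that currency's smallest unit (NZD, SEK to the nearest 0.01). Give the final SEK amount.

SEK 23,844.24

JPY 240,000 ÷ 70.083 = NZD 3,424.51
NZD 3,424.51 ÷ 0.14362 = SEK 23,844.24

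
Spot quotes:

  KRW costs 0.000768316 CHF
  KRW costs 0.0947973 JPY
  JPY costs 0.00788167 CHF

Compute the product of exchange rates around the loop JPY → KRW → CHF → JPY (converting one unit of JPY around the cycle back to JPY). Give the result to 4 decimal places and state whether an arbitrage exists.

Around JPY → KRW → CHF → JPY: 1 ÷ 0.0947973 × 0.000768316 ÷ 0.00788167 = 1.028314
Product > 1; profitable direction is JPY → KRW → CHF → JPY.

1.0283 (arbitrage exists)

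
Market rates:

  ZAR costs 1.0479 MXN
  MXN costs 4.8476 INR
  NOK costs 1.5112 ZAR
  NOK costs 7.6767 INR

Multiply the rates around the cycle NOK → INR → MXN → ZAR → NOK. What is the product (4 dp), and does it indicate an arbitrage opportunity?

1.0000 (no arbitrage)

Around NOK → INR → MXN → ZAR → NOK: 1 × 7.6767 ÷ 4.8476 ÷ 1.0479 ÷ 1.5112 = 1.000014
Product ≈ 1 (deviation 0.001%, within rounding noise).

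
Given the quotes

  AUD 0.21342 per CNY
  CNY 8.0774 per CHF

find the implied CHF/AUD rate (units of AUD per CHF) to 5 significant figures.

CHF/AUD = 1.7239

1 CHF × 8.0774 = 8.0774 CNY
8.0774 CNY × 0.21342 = 1.72388 AUD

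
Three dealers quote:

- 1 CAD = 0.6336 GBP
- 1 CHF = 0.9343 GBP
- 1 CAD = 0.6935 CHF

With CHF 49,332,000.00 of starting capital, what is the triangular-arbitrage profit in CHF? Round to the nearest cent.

Profitable loop is CHF → GBP → CAD → CHF:
CHF 49,332,000.00 × 0.9343 = GBP 46,090,887.60
GBP 46,090,887.60 ÷ 0.6336 = CAD 72,744,456.44
CAD 72,744,456.44 × 0.6935 = CHF 50,448,280.54
Profit = CHF 50,448,280.54 − CHF 49,332,000.00

Profit: CHF 1,116,280.54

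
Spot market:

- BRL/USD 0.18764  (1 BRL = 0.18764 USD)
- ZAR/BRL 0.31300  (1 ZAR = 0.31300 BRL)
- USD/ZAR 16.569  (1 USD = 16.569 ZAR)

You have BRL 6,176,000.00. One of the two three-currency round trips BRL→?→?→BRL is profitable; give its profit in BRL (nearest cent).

Profit: BRL 170,601.46

Profitable loop is BRL → ZAR → USD → BRL:
BRL 6,176,000.00 ÷ 0.31300 = ZAR 19,731,629.39
ZAR 19,731,629.39 ÷ 16.569 = USD 1,190,876.30
USD 1,190,876.30 ÷ 0.18764 = BRL 6,346,601.46
Profit = BRL 6,346,601.46 − BRL 6,176,000.00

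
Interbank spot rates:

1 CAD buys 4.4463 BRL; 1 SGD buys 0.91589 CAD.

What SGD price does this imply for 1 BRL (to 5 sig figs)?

BRL/SGD = 0.24556

1 BRL ÷ 4.4463 = 0.224906 CAD
0.224906 CAD ÷ 0.91589 = 0.24556 SGD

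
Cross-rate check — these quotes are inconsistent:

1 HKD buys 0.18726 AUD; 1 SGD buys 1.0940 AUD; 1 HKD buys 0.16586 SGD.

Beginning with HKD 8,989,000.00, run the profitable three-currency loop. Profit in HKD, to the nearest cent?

Profitable loop is HKD → AUD → SGD → HKD:
HKD 8,989,000.00 × 0.18726 = AUD 1,683,280.14
AUD 1,683,280.14 ÷ 1.0940 = SGD 1,538,647.29
SGD 1,538,647.29 ÷ 0.16586 = HKD 9,276,783.40
Profit = HKD 9,276,783.40 − HKD 8,989,000.00

Profit: HKD 287,783.40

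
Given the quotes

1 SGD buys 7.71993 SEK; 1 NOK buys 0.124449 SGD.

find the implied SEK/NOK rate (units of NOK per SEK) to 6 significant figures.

1 SEK ÷ 7.71993 = 0.129535 SGD
0.129535 SGD ÷ 0.124449 = 1.04087 NOK

SEK/NOK = 1.04087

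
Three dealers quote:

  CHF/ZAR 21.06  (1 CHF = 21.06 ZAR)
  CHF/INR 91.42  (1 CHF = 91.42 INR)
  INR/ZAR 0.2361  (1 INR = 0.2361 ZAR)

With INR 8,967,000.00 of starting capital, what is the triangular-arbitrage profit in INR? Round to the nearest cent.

Profitable loop is INR → ZAR → CHF → INR:
INR 8,967,000.00 × 0.2361 = ZAR 2,117,108.70
ZAR 2,117,108.70 ÷ 21.06 = CHF 100,527.48
CHF 100,527.48 × 91.42 = INR 9,190,222.10
Profit = INR 9,190,222.10 − INR 8,967,000.00

Profit: INR 223,222.10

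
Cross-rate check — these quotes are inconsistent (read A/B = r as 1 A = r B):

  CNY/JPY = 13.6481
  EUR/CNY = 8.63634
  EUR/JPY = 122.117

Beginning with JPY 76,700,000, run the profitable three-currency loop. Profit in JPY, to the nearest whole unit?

Profitable loop is JPY → CNY → EUR → JPY:
JPY 76,700,000 ÷ 13.6481 = CNY 5,619,829.87
CNY 5,619,829.87 ÷ 8.63634 = EUR 650,718.92
EUR 650,718.92 × 122.117 = JPY 79,463,843
Profit = JPY 79,463,843 − JPY 76,700,000

Profit: JPY 2,763,843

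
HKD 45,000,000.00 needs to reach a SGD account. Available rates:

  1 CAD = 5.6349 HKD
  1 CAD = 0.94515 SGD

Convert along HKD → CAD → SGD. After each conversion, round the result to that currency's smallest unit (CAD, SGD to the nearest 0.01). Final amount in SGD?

SGD 7,547,915.67

HKD 45,000,000.00 ÷ 5.6349 = CAD 7,985,944.74
CAD 7,985,944.74 × 0.94515 = SGD 7,547,915.67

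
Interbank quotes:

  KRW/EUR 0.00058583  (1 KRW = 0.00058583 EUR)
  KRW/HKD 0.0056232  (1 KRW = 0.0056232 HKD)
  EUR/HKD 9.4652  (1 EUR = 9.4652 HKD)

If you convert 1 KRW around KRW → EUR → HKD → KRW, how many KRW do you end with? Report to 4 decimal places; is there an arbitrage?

0.9861 (arbitrage exists)

Around KRW → EUR → HKD → KRW: 1 × 0.00058583 × 9.4652 ÷ 0.0056232 = 0.986093
Product < 1; profitable direction is KRW → HKD → EUR → KRW.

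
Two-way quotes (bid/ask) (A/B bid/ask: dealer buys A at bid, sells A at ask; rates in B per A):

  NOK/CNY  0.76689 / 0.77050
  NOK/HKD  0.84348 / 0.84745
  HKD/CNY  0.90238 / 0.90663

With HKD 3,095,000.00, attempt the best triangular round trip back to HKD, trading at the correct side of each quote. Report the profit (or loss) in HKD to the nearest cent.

Net result: HKD -5,774.87 (no profitable arbitrage after spreads)

Best loop HKD → NOK → CNY → HKD:
HKD 3,095,000.00 ÷ 0.84745 (buy NOK at ask) = NOK 3,652,132.87
NOK 3,652,132.87 × 0.76689 (sell NOK at bid) = CNY 2,800,784.18
CNY 2,800,784.18 ÷ 0.90663 (buy HKD at ask) = HKD 3,089,225.13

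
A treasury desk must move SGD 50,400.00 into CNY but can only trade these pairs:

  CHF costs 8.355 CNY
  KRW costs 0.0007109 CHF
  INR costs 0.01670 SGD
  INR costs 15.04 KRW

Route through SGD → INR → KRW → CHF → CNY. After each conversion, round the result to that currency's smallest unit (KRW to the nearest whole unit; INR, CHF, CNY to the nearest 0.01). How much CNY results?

CNY 269,598.14

SGD 50,400.00 ÷ 0.01670 = INR 3,017,964.07
INR 3,017,964.07 × 15.04 = KRW 45,390,180
KRW 45,390,180 × 0.0007109 = CHF 32,267.88
CHF 32,267.88 × 8.355 = CNY 269,598.14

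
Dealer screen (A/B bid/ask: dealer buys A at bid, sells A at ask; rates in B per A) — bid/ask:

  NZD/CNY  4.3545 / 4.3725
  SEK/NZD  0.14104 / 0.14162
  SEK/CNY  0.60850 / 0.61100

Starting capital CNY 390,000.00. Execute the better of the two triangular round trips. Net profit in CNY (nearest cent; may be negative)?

Best loop CNY → SEK → NZD → CNY:
CNY 390,000.00 ÷ 0.61100 (buy SEK at ask) = SEK 638,297.87
SEK 638,297.87 × 0.14104 (sell SEK at bid) = NZD 90,025.53
NZD 90,025.53 × 4.3545 (sell NZD at bid) = CNY 392,016.18

Net profit: CNY 2,016.18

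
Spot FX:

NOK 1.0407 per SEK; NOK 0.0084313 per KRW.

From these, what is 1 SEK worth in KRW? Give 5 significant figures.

1 SEK × 1.0407 = 1.0407 NOK
1.0407 NOK ÷ 0.0084313 = 123.433 KRW

SEK/KRW = 123.43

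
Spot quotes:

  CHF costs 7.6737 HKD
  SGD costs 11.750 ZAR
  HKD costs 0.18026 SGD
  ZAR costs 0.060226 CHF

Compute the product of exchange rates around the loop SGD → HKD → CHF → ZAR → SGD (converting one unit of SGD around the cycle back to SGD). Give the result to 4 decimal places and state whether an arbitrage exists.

Around SGD → HKD → CHF → ZAR → SGD: 1 ÷ 0.18026 ÷ 7.6737 ÷ 0.060226 ÷ 11.750 = 1.021584
Product > 1; profitable direction is SGD → HKD → CHF → ZAR → SGD.

1.0216 (arbitrage exists)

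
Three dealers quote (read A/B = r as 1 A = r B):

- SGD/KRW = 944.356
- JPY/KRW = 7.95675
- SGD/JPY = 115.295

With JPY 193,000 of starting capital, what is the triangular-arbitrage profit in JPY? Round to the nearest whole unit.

Profit: JPY 5,677

Profitable loop is JPY → SGD → KRW → JPY:
JPY 193,000 ÷ 115.295 = SGD 1,673.97
SGD 1,673.97 × 944.356 = KRW 1,580,821
KRW 1,580,821 ÷ 7.95675 = JPY 198,677
Profit = JPY 198,677 − JPY 193,000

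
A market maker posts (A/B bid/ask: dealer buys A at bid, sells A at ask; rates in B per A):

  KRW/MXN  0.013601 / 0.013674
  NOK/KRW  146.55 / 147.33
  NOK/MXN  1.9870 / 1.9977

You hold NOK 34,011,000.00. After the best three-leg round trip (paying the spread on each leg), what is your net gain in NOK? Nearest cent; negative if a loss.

Best loop NOK → KRW → MXN → NOK:
NOK 34,011,000.00 × 146.55 (sell NOK at bid) = KRW 4,984,312,050
KRW 4,984,312,050 × 0.013601 (sell KRW at bid) = MXN 67,791,628.19
MXN 67,791,628.19 ÷ 1.9977 (buy NOK at ask) = NOK 33,934,839.16

Net result: NOK -76,160.84 (no profitable arbitrage after spreads)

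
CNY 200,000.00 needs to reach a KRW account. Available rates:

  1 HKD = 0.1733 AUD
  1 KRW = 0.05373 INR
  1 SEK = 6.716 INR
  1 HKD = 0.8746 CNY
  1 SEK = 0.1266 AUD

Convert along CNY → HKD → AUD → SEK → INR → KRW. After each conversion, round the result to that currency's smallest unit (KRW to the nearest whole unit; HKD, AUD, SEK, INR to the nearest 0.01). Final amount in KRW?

KRW 39,127,246

CNY 200,000.00 ÷ 0.8746 = HKD 228,675.97
HKD 228,675.97 × 0.1733 = AUD 39,629.55
AUD 39,629.55 ÷ 0.1266 = SEK 313,029.62
SEK 313,029.62 × 6.716 = INR 2,102,306.93
INR 2,102,306.93 ÷ 0.05373 = KRW 39,127,246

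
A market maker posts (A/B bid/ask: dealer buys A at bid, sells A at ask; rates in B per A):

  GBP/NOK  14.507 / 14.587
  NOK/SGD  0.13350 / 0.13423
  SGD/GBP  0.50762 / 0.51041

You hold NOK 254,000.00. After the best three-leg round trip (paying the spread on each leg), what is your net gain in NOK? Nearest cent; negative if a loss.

Net profit: NOK 155.18

Best loop NOK → GBP → SGD → NOK:
NOK 254,000.00 ÷ 14.587 (buy GBP at ask) = GBP 17,412.76
GBP 17,412.76 ÷ 0.51041 (buy SGD at ask) = SGD 34,115.25
SGD 34,115.25 ÷ 0.13423 (buy NOK at ask) = NOK 254,155.18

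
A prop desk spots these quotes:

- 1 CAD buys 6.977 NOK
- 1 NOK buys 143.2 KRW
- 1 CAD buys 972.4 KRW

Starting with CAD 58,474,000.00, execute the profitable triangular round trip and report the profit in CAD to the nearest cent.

Profitable loop is CAD → NOK → KRW → CAD:
CAD 58,474,000.00 × 6.977 = NOK 407,973,098.00
NOK 407,973,098.00 × 143.2 = KRW 58,421,747,634
KRW 58,421,747,634 ÷ 972.4 = CAD 60,079,954.37
Profit = CAD 60,079,954.37 − CAD 58,474,000.00

Profit: CAD 1,605,954.37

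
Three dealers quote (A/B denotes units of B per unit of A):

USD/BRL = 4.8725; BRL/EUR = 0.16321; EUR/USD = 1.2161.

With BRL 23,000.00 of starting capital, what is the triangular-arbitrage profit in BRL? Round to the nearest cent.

Profit: BRL 782.63

Profitable loop is BRL → USD → EUR → BRL:
BRL 23,000.00 ÷ 4.8725 = USD 4,720.37
USD 4,720.37 ÷ 1.2161 = EUR 3,881.56
EUR 3,881.56 ÷ 0.16321 = BRL 23,782.63
Profit = BRL 23,782.63 − BRL 23,000.00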